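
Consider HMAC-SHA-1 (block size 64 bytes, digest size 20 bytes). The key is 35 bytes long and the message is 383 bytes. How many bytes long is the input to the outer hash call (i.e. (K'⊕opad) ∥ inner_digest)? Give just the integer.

84

Key is 35 ≤ 64 bytes, zero-padded: |K'| = 64.
Outer input = (K'⊕opad) ∥ H(inner) → 64 + 20 = 84 bytes.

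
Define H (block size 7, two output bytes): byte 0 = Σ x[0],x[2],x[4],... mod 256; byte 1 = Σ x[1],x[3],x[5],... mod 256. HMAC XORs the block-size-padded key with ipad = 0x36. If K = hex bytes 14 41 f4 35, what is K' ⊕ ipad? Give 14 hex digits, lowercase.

Key hex bytes 14 41 f4 35 is 4 bytes ≤ B = 7; zero-pad to 7 bytes: K' = 14 41 f4 35 00 00 00.
XOR each byte with 0x36: 14⊕36=22, 41⊕36=77, f4⊕36=c2, 35⊕36=03, 00⊕36=36, 00⊕36=36, 00⊕36=36.

2277c203363636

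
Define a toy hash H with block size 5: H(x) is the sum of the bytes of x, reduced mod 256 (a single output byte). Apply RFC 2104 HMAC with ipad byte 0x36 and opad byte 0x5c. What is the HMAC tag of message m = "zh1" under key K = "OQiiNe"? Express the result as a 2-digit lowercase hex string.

e7

Key "OQiiNe" = 4f 51 69 69 4e 65 is 6 bytes > B = 5, so hash it first: H(key) = 25, then zero-pad to 5 bytes: K' = 25 00 00 00 00.
K' ⊕ ipad = 13 36 36 36 36.  K' ⊕ opad = 79 5c 5c 5c 5c.
Inner input = (K'⊕ipad) ∥ m = 13 36 36 36 36 ∥ 7a 68 31.
Inner hash: sum = 19+54+54+54+54+122+104+49 = 510; mod 256 = 254 → fe.
Outer input = (K'⊕opad) ∥ inner = 79 5c 5c 5c 5c ∥ fe.
Outer hash (tag): sum = 121+92+92+92+92+254 = 743; mod 256 = 231 → e7.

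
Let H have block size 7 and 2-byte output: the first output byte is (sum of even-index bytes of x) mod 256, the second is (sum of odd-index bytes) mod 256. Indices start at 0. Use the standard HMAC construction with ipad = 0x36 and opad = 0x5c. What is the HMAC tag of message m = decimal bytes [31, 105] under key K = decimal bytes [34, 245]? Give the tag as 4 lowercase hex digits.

e080

Key decimal bytes [34, 245] = 22 f5 is 2 bytes ≤ B = 7; zero-pad to 7 bytes: K' = 22 f5 00 00 00 00 00.
K' ⊕ ipad = 14 c3 36 36 36 36 36.  K' ⊕ opad = 7e a9 5c 5c 5c 5c 5c.
Inner input = (K'⊕ipad) ∥ m = 14 c3 36 36 36 36 36 ∥ 1f 69.
Inner hash: even-index sum = 287 mod 256 = 31; odd-index sum = 334 mod 256 = 78 → 1f 4e.
Outer input = (K'⊕opad) ∥ inner = 7e a9 5c 5c 5c 5c 5c ∥ 1f 4e.
Outer hash (tag): even-index sum = 480 mod 256 = 224; odd-index sum = 384 mod 256 = 128 → e0 80.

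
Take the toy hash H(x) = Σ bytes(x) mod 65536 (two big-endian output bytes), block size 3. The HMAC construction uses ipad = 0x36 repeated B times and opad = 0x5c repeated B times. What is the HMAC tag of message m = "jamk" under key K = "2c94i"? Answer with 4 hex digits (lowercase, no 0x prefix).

Key "2c94i" = 32 63 39 34 69 is 5 bytes > B = 3, so hash it first: H(key) = 01 6b, then zero-pad to 3 bytes: K' = 01 6b 00.
K' ⊕ ipad = 37 5d 36.  K' ⊕ opad = 5d 37 5c.
Inner input = (K'⊕ipad) ∥ m = 37 5d 36 ∥ 6a 61 6d 6b.
Inner hash: sum = 55+93+54+106+97+109+107 = 621 → 02 6d.
Outer input = (K'⊕opad) ∥ inner = 5d 37 5c ∥ 02 6d.
Outer hash (tag): sum = 93+55+92+2+109 = 351 → 01 5f.

015f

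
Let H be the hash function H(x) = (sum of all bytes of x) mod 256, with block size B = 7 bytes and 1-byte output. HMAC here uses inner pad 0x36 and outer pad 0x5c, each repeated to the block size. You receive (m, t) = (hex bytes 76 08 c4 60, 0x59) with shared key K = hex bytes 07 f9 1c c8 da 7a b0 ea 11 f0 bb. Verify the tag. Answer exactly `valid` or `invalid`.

Key hex bytes 07 f9 1c c8 da 7a b0 ea 11 f0 bb is 11 bytes > B = 7, so hash it first: H(key) = 8e, then zero-pad to 7 bytes: K' = 8e 00 00 00 00 00 00.
K' ⊕ ipad = b8 36 36 36 36 36 36; K' ⊕ opad = d2 5c 5c 5c 5c 5c 5c.
Inner hash: sum = 184+54+54+54+54+54+54+118+8+196+96 = 926; mod 256 = 158 → 9e.
Outer hash (recomputed tag): sum = 210+92+92+92+92+92+92+158 = 920; mod 256 = 152 → 98.
Recomputed tag = 98; claimed = 59 → mismatch.

invalid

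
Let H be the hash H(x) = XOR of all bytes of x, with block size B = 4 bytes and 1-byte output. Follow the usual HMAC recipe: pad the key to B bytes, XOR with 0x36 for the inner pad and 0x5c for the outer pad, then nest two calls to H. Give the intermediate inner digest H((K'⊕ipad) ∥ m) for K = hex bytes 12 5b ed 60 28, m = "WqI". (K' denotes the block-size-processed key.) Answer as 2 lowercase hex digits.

83

Key hex bytes 12 5b ed 60 28 is 5 bytes > B = 4, so hash it first: H(key) = ec, then zero-pad to 4 bytes: K' = ec 00 00 00.
K' ⊕ ipad = da 36 36 36.
Inner input = da 36 36 36 ∥ 57 71 49.
Inner hash: XOR da⊕36⊕36⊕36⊕57⊕71⊕49 = 83.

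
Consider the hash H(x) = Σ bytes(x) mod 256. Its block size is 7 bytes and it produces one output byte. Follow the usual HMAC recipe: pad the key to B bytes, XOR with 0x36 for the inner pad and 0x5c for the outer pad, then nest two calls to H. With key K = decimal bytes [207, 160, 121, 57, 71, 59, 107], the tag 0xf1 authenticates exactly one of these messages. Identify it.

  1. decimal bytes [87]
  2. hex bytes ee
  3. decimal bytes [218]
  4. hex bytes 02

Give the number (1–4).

1

Key decimal bytes [207, 160, 121, 57, 71, 59, 107] = cf a0 79 39 47 3b 6b is exactly B = 7 bytes: K' = cf a0 79 39 47 3b 6b.
K' ⊕ ipad = f9 96 4f 0f 71 0d 5d; K' ⊕ opad = 93 fc 25 65 1b 67 37.
m1: inner = H(f9 96 4f 0f 71 0d 5d 57) = 1f; tag = H(93 fc 25 65 1b 67 37 1f) = f1 ← matches
m2: inner = H(f9 96 4f 0f 71 0d 5d ee) = b6; tag = H(93 fc 25 65 1b 67 37 b6) = 88
m3: inner = H(f9 96 4f 0f 71 0d 5d da) = a2; tag = H(93 fc 25 65 1b 67 37 a2) = 74
m4: inner = H(f9 96 4f 0f 71 0d 5d 02) = ca; tag = H(93 fc 25 65 1b 67 37 ca) = 9c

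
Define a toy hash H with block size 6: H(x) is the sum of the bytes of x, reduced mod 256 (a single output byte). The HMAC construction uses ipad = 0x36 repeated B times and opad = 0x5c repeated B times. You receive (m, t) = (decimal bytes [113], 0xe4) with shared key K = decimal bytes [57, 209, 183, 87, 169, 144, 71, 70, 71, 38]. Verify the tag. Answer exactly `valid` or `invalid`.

invalid

Key decimal bytes [57, 209, 183, 87, 169, 144, 71, 70, 71, 38] = 39 d1 b7 57 a9 90 47 46 47 26 is 10 bytes > B = 6, so hash it first: H(key) = 4b, then zero-pad to 6 bytes: K' = 4b 00 00 00 00 00.
K' ⊕ ipad = 7d 36 36 36 36 36; K' ⊕ opad = 17 5c 5c 5c 5c 5c.
Inner hash: sum = 125+54+54+54+54+54+113 = 508; mod 256 = 252 → fc.
Outer hash (recomputed tag): sum = 23+92+92+92+92+92+252 = 735; mod 256 = 223 → df.
Recomputed tag = df; claimed = e4 → mismatch.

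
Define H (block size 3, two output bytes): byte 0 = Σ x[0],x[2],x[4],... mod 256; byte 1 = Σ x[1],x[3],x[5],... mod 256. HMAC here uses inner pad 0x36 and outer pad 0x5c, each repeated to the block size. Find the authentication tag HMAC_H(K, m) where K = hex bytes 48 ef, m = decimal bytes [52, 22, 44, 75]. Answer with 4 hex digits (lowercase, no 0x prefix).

Key hex bytes 48 ef is 2 bytes ≤ B = 3; zero-pad to 3 bytes: K' = 48 ef 00.
K' ⊕ ipad = 7e d9 36.  K' ⊕ opad = 14 b3 5c.
Inner input = (K'⊕ipad) ∥ m = 7e d9 36 ∥ 34 16 2c 4b.
Inner hash: even-index sum = 277 mod 256 = 21; odd-index sum = 313 mod 256 = 57 → 15 39.
Outer input = (K'⊕opad) ∥ inner = 14 b3 5c ∥ 15 39.
Outer hash (tag): even-index sum = 169 mod 256 = 169; odd-index sum = 200 mod 256 = 200 → a9 c8.

a9c8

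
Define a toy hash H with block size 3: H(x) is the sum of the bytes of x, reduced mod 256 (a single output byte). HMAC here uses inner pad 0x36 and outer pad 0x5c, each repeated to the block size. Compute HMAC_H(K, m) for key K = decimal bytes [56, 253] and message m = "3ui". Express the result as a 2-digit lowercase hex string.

Key decimal bytes [56, 253] = 38 fd is 2 bytes ≤ B = 3; zero-pad to 3 bytes: K' = 38 fd 00.
K' ⊕ ipad = 0e cb 36.  K' ⊕ opad = 64 a1 5c.
Inner input = (K'⊕ipad) ∥ m = 0e cb 36 ∥ 33 75 69.
Inner hash: sum = 14+203+54+51+117+105 = 544; mod 256 = 32 → 20.
Outer input = (K'⊕opad) ∥ inner = 64 a1 5c ∥ 20.
Outer hash (tag): sum = 100+161+92+32 = 385; mod 256 = 129 → 81.

81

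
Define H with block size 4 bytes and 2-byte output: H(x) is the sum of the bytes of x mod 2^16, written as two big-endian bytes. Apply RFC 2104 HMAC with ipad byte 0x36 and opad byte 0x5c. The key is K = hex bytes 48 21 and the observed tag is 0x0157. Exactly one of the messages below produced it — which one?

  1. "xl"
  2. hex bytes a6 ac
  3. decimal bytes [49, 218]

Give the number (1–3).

Key hex bytes 48 21 is 2 bytes ≤ B = 4; zero-pad to 4 bytes: K' = 48 21 00 00.
K' ⊕ ipad = 7e 17 36 36; K' ⊕ opad = 14 7d 5c 5c.
m1: inner = H(7e 17 36 36 78 6c) = 01 e5; tag = H(14 7d 5c 5c 01 e5) = 022f
m2: inner = H(7e 17 36 36 a6 ac) = 02 53; tag = H(14 7d 5c 5c 02 53) = 019e
m3: inner = H(7e 17 36 36 31 da) = 02 0c; tag = H(14 7d 5c 5c 02 0c) = 0157 ← matches

3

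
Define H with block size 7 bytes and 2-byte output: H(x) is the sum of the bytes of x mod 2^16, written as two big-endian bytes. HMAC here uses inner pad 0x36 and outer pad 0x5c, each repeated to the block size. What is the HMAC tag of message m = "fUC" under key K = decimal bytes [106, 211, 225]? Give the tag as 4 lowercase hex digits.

03e3

Key decimal bytes [106, 211, 225] = 6a d3 e1 is 3 bytes ≤ B = 7; zero-pad to 7 bytes: K' = 6a d3 e1 00 00 00 00.
K' ⊕ ipad = 5c e5 d7 36 36 36 36.  K' ⊕ opad = 36 8f bd 5c 5c 5c 5c.
Inner input = (K'⊕ipad) ∥ m = 5c e5 d7 36 36 36 36 ∥ 66 55 43.
Inner hash: sum = 92+229+215+54+54+54+54+102+85+67 = 1006 → 03 ee.
Outer input = (K'⊕opad) ∥ inner = 36 8f bd 5c 5c 5c 5c ∥ 03 ee.
Outer hash (tag): sum = 54+143+189+92+92+92+92+3+238 = 995 → 03 e3.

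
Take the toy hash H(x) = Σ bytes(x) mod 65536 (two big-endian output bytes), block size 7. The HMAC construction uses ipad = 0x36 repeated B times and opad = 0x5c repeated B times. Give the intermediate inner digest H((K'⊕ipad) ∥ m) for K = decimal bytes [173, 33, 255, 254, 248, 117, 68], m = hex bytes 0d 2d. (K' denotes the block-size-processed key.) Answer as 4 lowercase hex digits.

Key decimal bytes [173, 33, 255, 254, 248, 117, 68] = ad 21 ff fe f8 75 44 is exactly B = 7 bytes: K' = ad 21 ff fe f8 75 44.
K' ⊕ ipad = 9b 17 c9 c8 ce 43 72.
Inner input = 9b 17 c9 c8 ce 43 72 ∥ 0d 2d.
Inner hash: sum = 155+23+201+200+206+67+114+13+45 = 1024 → 04 00.

0400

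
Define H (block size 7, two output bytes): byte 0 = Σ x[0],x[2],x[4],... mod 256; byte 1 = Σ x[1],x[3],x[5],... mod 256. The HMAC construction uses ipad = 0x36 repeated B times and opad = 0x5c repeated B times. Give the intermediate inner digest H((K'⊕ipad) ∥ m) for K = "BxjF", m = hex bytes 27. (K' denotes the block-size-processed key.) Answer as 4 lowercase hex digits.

Key "BxjF" = 42 78 6a 46 is 4 bytes ≤ B = 7; zero-pad to 7 bytes: K' = 42 78 6a 46 00 00 00.
K' ⊕ ipad = 74 4e 5c 70 36 36 36.
Inner input = 74 4e 5c 70 36 36 36 ∥ 27.
Inner hash: even-index sum = 316 mod 256 = 60; odd-index sum = 283 mod 256 = 27 → 3c 1b.

3c1b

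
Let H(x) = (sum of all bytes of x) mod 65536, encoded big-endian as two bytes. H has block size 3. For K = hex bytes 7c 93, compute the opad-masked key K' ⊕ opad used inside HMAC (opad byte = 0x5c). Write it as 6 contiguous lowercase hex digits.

20cf5c

Key hex bytes 7c 93 is 2 bytes ≤ B = 3; zero-pad to 3 bytes: K' = 7c 93 00.
XOR each byte with 0x5c: 7c⊕5c=20, 93⊕5c=cf, 00⊕5c=5c.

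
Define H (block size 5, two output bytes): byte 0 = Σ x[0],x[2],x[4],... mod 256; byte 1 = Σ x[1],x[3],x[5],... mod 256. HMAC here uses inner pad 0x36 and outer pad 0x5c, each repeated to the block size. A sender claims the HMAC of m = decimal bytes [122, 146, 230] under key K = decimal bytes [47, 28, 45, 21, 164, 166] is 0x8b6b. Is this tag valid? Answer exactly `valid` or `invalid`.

Key decimal bytes [47, 28, 45, 21, 164, 166] = 2f 1c 2d 15 a4 a6 is 6 bytes > B = 5, so hash it first: H(key) = 00 d7, then zero-pad to 5 bytes: K' = 00 d7 00 00 00.
K' ⊕ ipad = 36 e1 36 36 36; K' ⊕ opad = 5c 8b 5c 5c 5c.
Inner hash: even-index sum = 308 mod 256 = 52; odd-index sum = 631 mod 256 = 119 → 34 77.
Outer hash (recomputed tag): even-index sum = 395 mod 256 = 139; odd-index sum = 283 mod 256 = 27 → 8b 1b.
Recomputed tag = 8b1b; claimed = 8b6b → mismatch.

invalid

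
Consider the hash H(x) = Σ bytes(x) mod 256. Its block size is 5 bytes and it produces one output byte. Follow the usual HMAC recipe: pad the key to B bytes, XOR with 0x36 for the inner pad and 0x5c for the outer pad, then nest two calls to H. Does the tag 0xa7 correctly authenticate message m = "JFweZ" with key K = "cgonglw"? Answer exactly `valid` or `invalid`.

invalid

Key "cgonglw" = 63 67 6f 6e 67 6c 77 is 7 bytes > B = 5, so hash it first: H(key) = f1, then zero-pad to 5 bytes: K' = f1 00 00 00 00.
K' ⊕ ipad = c7 36 36 36 36; K' ⊕ opad = ad 5c 5c 5c 5c.
Inner hash: sum = 199+54+54+54+54+74+70+119+101+90 = 869; mod 256 = 101 → 65.
Outer hash (recomputed tag): sum = 173+92+92+92+92+101 = 642; mod 256 = 130 → 82.
Recomputed tag = 82; claimed = a7 → mismatch.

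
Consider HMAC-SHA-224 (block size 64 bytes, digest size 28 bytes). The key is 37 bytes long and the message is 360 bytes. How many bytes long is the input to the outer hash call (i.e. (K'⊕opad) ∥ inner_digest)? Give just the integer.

92

Key is 37 ≤ 64 bytes, zero-padded: |K'| = 64.
Outer input = (K'⊕opad) ∥ H(inner) → 64 + 28 = 92 bytes.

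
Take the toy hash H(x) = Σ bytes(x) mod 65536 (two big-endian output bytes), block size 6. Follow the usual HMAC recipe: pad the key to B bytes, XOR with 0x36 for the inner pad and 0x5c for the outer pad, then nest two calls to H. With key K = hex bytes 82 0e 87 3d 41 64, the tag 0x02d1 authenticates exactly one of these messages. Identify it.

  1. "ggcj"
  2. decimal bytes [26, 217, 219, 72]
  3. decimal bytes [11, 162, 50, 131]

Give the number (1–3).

Key hex bytes 82 0e 87 3d 41 64 is exactly B = 6 bytes: K' = 82 0e 87 3d 41 64.
K' ⊕ ipad = b4 38 b1 0b 77 52; K' ⊕ opad = de 52 db 61 1d 38.
m1: inner = H(b4 38 b1 0b 77 52 67 67 63 6a) = 04 0c; tag = H(de 52 db 61 1d 38 04 0c) = 02d1 ← matches
m2: inner = H(b4 38 b1 0b 77 52 1a d9 db 48) = 04 87; tag = H(de 52 db 61 1d 38 04 87) = 034c
m3: inner = H(b4 38 b1 0b 77 52 0b a2 32 83) = 03 d3; tag = H(de 52 db 61 1d 38 03 d3) = 0397

1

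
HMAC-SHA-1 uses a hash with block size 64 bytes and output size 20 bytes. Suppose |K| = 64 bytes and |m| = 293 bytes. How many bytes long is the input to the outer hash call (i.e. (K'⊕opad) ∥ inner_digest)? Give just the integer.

Key is 64 ≤ 64 bytes, zero-padded: |K'| = 64.
Outer input = (K'⊕opad) ∥ H(inner) → 64 + 20 = 84 bytes.

84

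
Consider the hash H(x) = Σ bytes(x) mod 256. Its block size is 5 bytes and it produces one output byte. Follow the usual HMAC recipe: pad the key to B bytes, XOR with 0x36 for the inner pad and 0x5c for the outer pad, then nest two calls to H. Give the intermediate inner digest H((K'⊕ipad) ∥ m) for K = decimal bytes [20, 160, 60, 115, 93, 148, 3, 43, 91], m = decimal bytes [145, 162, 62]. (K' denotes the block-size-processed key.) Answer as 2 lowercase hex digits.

Key decimal bytes [20, 160, 60, 115, 93, 148, 3, 43, 91] = 14 a0 3c 73 5d 94 03 2b 5b is 9 bytes > B = 5, so hash it first: H(key) = dd, then zero-pad to 5 bytes: K' = dd 00 00 00 00.
K' ⊕ ipad = eb 36 36 36 36.
Inner input = eb 36 36 36 36 ∥ 91 a2 3e.
Inner hash: sum = 235+54+54+54+54+145+162+62 = 820; mod 256 = 52 → 34.

34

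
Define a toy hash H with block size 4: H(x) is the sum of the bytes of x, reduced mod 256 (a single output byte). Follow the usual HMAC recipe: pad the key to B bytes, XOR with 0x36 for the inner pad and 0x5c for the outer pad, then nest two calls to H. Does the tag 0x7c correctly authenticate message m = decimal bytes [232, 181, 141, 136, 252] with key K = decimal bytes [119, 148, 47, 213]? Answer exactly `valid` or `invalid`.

valid

Key decimal bytes [119, 148, 47, 213] = 77 94 2f d5 is exactly B = 4 bytes: K' = 77 94 2f d5.
K' ⊕ ipad = 41 a2 19 e3; K' ⊕ opad = 2b c8 73 89.
Inner hash: sum = 65+162+25+227+232+181+141+136+252 = 1421; mod 256 = 141 → 8d.
Outer hash (recomputed tag): sum = 43+200+115+137+141 = 636; mod 256 = 124 → 7c.
Recomputed tag = 7c; claimed = 7c → match.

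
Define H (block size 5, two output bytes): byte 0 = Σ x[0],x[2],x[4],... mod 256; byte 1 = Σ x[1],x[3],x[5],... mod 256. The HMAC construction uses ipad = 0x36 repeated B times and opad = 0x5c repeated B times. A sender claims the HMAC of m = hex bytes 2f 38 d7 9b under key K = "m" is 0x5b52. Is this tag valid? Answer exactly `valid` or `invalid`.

Key "m" = 6d is 1 byte ≤ B = 5; zero-pad to 5 bytes: K' = 6d 00 00 00 00.
K' ⊕ ipad = 5b 36 36 36 36; K' ⊕ opad = 31 5c 5c 5c 5c.
Inner hash: even-index sum = 410 mod 256 = 154; odd-index sum = 370 mod 256 = 114 → 9a 72.
Outer hash (recomputed tag): even-index sum = 347 mod 256 = 91; odd-index sum = 338 mod 256 = 82 → 5b 52.
Recomputed tag = 5b52; claimed = 5b52 → match.

valid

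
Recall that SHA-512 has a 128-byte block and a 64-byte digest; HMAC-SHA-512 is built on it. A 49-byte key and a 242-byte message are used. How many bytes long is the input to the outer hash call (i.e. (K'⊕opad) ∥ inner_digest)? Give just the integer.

192

Key is 49 ≤ 128 bytes, zero-padded: |K'| = 128.
Outer input = (K'⊕opad) ∥ H(inner) → 128 + 64 = 192 bytes.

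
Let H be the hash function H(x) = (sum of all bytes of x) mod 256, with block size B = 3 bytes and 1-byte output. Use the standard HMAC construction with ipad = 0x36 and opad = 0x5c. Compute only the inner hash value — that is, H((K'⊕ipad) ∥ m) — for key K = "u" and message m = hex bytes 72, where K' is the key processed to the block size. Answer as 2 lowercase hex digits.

Key "u" = 75 is 1 byte ≤ B = 3; zero-pad to 3 bytes: K' = 75 00 00.
K' ⊕ ipad = 43 36 36.
Inner input = 43 36 36 ∥ 72.
Inner hash: sum = 67+54+54+114 = 289; mod 256 = 33 → 21.

21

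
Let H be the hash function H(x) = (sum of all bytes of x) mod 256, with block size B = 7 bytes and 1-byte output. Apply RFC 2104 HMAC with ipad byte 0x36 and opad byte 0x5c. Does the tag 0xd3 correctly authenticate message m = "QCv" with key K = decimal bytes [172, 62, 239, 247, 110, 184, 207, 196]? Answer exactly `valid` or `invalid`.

invalid

Key decimal bytes [172, 62, 239, 247, 110, 184, 207, 196] = ac 3e ef f7 6e b8 cf c4 is 8 bytes > B = 7, so hash it first: H(key) = 89, then zero-pad to 7 bytes: K' = 89 00 00 00 00 00 00.
K' ⊕ ipad = bf 36 36 36 36 36 36; K' ⊕ opad = d5 5c 5c 5c 5c 5c 5c.
Inner hash: sum = 191+54+54+54+54+54+54+81+67+118 = 781; mod 256 = 13 → 0d.
Outer hash (recomputed tag): sum = 213+92+92+92+92+92+92+13 = 778; mod 256 = 10 → 0a.
Recomputed tag = 0a; claimed = d3 → mismatch.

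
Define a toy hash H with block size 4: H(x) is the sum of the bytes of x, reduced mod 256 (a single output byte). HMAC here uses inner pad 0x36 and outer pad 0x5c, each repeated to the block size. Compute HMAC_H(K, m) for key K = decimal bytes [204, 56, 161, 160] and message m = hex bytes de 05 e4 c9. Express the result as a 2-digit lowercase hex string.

b2

Key decimal bytes [204, 56, 161, 160] = cc 38 a1 a0 is exactly B = 4 bytes: K' = cc 38 a1 a0.
K' ⊕ ipad = fa 0e 97 96.  K' ⊕ opad = 90 64 fd fc.
Inner input = (K'⊕ipad) ∥ m = fa 0e 97 96 ∥ de 05 e4 c9.
Inner hash: sum = 250+14+151+150+222+5+228+201 = 1221; mod 256 = 197 → c5.
Outer input = (K'⊕opad) ∥ inner = 90 64 fd fc ∥ c5.
Outer hash (tag): sum = 144+100+253+252+197 = 946; mod 256 = 178 → b2.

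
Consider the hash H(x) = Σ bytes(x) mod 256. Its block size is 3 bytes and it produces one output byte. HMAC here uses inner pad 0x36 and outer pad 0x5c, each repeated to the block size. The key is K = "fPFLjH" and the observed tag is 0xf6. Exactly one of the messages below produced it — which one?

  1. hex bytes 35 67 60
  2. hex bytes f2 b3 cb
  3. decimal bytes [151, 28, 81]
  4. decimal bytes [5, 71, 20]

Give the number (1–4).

Key "fPFLjH" = 66 50 46 4c 6a 48 is 6 bytes > B = 3, so hash it first: H(key) = fa, then zero-pad to 3 bytes: K' = fa 00 00.
K' ⊕ ipad = cc 36 36; K' ⊕ opad = a6 5c 5c.
m1: inner = H(cc 36 36 35 67 60) = 34; tag = H(a6 5c 5c 34) = 92
m2: inner = H(cc 36 36 f2 b3 cb) = a8; tag = H(a6 5c 5c a8) = 06
m3: inner = H(cc 36 36 97 1c 51) = 3c; tag = H(a6 5c 5c 3c) = 9a
m4: inner = H(cc 36 36 05 47 14) = 98; tag = H(a6 5c 5c 98) = f6 ← matches

4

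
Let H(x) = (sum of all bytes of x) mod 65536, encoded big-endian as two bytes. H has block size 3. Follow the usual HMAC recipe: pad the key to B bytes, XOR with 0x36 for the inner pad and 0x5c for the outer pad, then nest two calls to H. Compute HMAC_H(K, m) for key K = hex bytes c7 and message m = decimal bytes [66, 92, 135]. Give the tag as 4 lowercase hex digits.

01d7

Key hex bytes c7 is 1 byte ≤ B = 3; zero-pad to 3 bytes: K' = c7 00 00.
K' ⊕ ipad = f1 36 36.  K' ⊕ opad = 9b 5c 5c.
Inner input = (K'⊕ipad) ∥ m = f1 36 36 ∥ 42 5c 87.
Inner hash: sum = 241+54+54+66+92+135 = 642 → 02 82.
Outer input = (K'⊕opad) ∥ inner = 9b 5c 5c ∥ 02 82.
Outer hash (tag): sum = 155+92+92+2+130 = 471 → 01 d7.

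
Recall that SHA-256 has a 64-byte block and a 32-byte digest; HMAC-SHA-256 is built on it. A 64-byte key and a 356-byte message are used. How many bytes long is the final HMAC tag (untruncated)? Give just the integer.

32

The tag is one SHA-256 digest: 32 bytes.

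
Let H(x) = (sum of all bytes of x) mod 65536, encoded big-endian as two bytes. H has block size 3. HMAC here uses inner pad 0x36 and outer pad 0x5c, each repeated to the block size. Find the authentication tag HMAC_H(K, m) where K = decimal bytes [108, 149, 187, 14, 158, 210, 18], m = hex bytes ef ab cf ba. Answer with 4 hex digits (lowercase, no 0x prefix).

Key decimal bytes [108, 149, 187, 14, 158, 210, 18] = 6c 95 bb 0e 9e d2 12 is 7 bytes > B = 3, so hash it first: H(key) = 03 4c, then zero-pad to 3 bytes: K' = 03 4c 00.
K' ⊕ ipad = 35 7a 36.  K' ⊕ opad = 5f 10 5c.
Inner input = (K'⊕ipad) ∥ m = 35 7a 36 ∥ ef ab cf ba.
Inner hash: sum = 53+122+54+239+171+207+186 = 1032 → 04 08.
Outer input = (K'⊕opad) ∥ inner = 5f 10 5c ∥ 04 08.
Outer hash (tag): sum = 95+16+92+4+8 = 215 → 00 d7.

00d7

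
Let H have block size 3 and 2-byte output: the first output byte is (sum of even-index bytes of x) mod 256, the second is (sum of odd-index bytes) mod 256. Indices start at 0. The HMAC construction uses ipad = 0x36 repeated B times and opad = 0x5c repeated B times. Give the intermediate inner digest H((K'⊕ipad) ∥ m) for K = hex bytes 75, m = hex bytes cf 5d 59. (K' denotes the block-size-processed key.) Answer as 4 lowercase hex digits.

d65e

Key hex bytes 75 is 1 byte ≤ B = 3; zero-pad to 3 bytes: K' = 75 00 00.
K' ⊕ ipad = 43 36 36.
Inner input = 43 36 36 ∥ cf 5d 59.
Inner hash: even-index sum = 214 mod 256 = 214; odd-index sum = 350 mod 256 = 94 → d6 5e.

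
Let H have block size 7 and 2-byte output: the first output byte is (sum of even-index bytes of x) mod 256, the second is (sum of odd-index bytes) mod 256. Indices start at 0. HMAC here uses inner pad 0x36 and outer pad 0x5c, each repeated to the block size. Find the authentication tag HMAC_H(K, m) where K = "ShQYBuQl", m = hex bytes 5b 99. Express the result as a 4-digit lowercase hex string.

daf2

Key "ShQYBuQl" = 53 68 51 59 42 75 51 6c is 8 bytes > B = 7, so hash it first: H(key) = 37 a2, then zero-pad to 7 bytes: K' = 37 a2 00 00 00 00 00.
K' ⊕ ipad = 01 94 36 36 36 36 36.  K' ⊕ opad = 6b fe 5c 5c 5c 5c 5c.
Inner input = (K'⊕ipad) ∥ m = 01 94 36 36 36 36 36 ∥ 5b 99.
Inner hash: even-index sum = 316 mod 256 = 60; odd-index sum = 347 mod 256 = 91 → 3c 5b.
Outer input = (K'⊕opad) ∥ inner = 6b fe 5c 5c 5c 5c 5c ∥ 3c 5b.
Outer hash (tag): even-index sum = 474 mod 256 = 218; odd-index sum = 498 mod 256 = 242 → da f2.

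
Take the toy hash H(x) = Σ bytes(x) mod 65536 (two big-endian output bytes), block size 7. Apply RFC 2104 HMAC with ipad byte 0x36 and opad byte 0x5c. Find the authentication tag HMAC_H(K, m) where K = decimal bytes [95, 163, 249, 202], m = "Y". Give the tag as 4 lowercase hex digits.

0418

Key decimal bytes [95, 163, 249, 202] = 5f a3 f9 ca is 4 bytes ≤ B = 7; zero-pad to 7 bytes: K' = 5f a3 f9 ca 00 00 00.
K' ⊕ ipad = 69 95 cf fc 36 36 36.  K' ⊕ opad = 03 ff a5 96 5c 5c 5c.
Inner input = (K'⊕ipad) ∥ m = 69 95 cf fc 36 36 36 ∥ 59.
Inner hash: sum = 105+149+207+252+54+54+54+89 = 964 → 03 c4.
Outer input = (K'⊕opad) ∥ inner = 03 ff a5 96 5c 5c 5c ∥ 03 c4.
Outer hash (tag): sum = 3+255+165+150+92+92+92+3+196 = 1048 → 04 18.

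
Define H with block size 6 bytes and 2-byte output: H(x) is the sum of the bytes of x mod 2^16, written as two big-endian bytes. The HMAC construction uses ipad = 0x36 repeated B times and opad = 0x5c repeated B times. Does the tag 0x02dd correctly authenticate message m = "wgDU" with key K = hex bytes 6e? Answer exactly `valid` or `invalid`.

Key hex bytes 6e is 1 byte ≤ B = 6; zero-pad to 6 bytes: K' = 6e 00 00 00 00 00.
K' ⊕ ipad = 58 36 36 36 36 36; K' ⊕ opad = 32 5c 5c 5c 5c 5c.
Inner hash: sum = 88+54+54+54+54+54+119+103+68+85 = 733 → 02 dd.
Outer hash (recomputed tag): sum = 50+92+92+92+92+92+2+221 = 733 → 02 dd.
Recomputed tag = 02dd; claimed = 02dd → match.

valid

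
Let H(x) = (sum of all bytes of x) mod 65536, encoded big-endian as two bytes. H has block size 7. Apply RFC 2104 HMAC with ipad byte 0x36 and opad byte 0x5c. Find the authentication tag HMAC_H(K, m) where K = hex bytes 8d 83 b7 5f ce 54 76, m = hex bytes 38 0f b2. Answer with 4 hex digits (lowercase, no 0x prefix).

0453

Key hex bytes 8d 83 b7 5f ce 54 76 is exactly B = 7 bytes: K' = 8d 83 b7 5f ce 54 76.
K' ⊕ ipad = bb b5 81 69 f8 62 40.  K' ⊕ opad = d1 df eb 03 92 08 2a.
Inner input = (K'⊕ipad) ∥ m = bb b5 81 69 f8 62 40 ∥ 38 0f b2.
Inner hash: sum = 187+181+129+105+248+98+64+56+15+178 = 1261 → 04 ed.
Outer input = (K'⊕opad) ∥ inner = d1 df eb 03 92 08 2a ∥ 04 ed.
Outer hash (tag): sum = 209+223+235+3+146+8+42+4+237 = 1107 → 04 53.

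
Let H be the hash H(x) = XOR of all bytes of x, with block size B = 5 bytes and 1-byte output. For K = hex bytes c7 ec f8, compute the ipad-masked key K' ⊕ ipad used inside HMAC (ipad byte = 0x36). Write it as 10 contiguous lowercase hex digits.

f1dace3636

Key hex bytes c7 ec f8 is 3 bytes ≤ B = 5; zero-pad to 5 bytes: K' = c7 ec f8 00 00.
XOR each byte with 0x36: c7⊕36=f1, ec⊕36=da, f8⊕36=ce, 00⊕36=36, 00⊕36=36.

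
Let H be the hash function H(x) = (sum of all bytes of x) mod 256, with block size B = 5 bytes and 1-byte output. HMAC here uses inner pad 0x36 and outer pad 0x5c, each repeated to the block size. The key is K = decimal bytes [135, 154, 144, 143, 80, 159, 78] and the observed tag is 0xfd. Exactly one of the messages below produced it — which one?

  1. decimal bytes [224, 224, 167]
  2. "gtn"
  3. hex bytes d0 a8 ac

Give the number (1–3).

2

Key decimal bytes [135, 154, 144, 143, 80, 159, 78] = 87 9a 90 8f 50 9f 4e is 7 bytes > B = 5, so hash it first: H(key) = 7d, then zero-pad to 5 bytes: K' = 7d 00 00 00 00.
K' ⊕ ipad = 4b 36 36 36 36; K' ⊕ opad = 21 5c 5c 5c 5c.
m1: inner = H(4b 36 36 36 36 e0 e0 a7) = 8a; tag = H(21 5c 5c 5c 5c 8a) = 1b
m2: inner = H(4b 36 36 36 36 67 74 6e) = 6c; tag = H(21 5c 5c 5c 5c 6c) = fd ← matches
m3: inner = H(4b 36 36 36 36 d0 a8 ac) = 47; tag = H(21 5c 5c 5c 5c 47) = d8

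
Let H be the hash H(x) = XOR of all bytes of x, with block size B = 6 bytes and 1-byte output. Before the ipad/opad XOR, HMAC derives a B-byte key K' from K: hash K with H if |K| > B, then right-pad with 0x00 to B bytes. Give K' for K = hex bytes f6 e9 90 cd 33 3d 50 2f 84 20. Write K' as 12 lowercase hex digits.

|K| = 10 > B = 6, so first hash the key.
H(K): XOR f6⊕e9⊕90⊕cd⊕33⊕3d⊕50⊕2f⊕84⊕20 = 97.
Zero-pad H(K) = 97 to 6 bytes: K' = 97 00 00 00 00 00.

970000000000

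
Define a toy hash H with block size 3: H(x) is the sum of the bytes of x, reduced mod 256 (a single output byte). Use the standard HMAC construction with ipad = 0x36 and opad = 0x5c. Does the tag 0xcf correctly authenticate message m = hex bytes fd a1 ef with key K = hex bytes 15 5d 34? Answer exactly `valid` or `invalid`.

Key hex bytes 15 5d 34 is exactly B = 3 bytes: K' = 15 5d 34.
K' ⊕ ipad = 23 6b 02; K' ⊕ opad = 49 01 68.
Inner hash: sum = 35+107+2+253+161+239 = 797; mod 256 = 29 → 1d.
Outer hash (recomputed tag): sum = 73+1+104+29 = 207 → cf.
Recomputed tag = cf; claimed = cf → match.

valid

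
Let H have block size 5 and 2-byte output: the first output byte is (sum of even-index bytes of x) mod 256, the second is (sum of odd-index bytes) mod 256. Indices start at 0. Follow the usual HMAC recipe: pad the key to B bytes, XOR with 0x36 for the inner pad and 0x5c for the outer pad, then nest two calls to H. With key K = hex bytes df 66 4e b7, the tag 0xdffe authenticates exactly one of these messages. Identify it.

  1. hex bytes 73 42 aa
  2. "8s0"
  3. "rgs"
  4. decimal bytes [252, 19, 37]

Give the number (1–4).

1

Key hex bytes df 66 4e b7 is 4 bytes ≤ B = 5; zero-pad to 5 bytes: K' = df 66 4e b7 00.
K' ⊕ ipad = e9 50 78 81 36; K' ⊕ opad = 83 3a 12 eb 5c.
m1: inner = H(e9 50 78 81 36 73 42 aa) = d9 ee; tag = H(83 3a 12 eb 5c d9 ee) = dffe ← matches
m2: inner = H(e9 50 78 81 36 38 73 30) = 0a 39; tag = H(83 3a 12 eb 5c 0a 39) = 2a2f
m3: inner = H(e9 50 78 81 36 72 67 73) = fe b6; tag = H(83 3a 12 eb 5c fe b6) = a723
m4: inner = H(e9 50 78 81 36 fc 13 25) = aa f2; tag = H(83 3a 12 eb 5c aa f2) = e3cf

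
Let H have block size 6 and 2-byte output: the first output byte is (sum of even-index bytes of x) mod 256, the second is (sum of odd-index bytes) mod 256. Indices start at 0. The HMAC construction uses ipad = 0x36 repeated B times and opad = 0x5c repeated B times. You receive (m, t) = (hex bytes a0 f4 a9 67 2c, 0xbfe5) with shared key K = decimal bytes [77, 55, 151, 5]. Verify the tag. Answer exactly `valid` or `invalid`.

Key decimal bytes [77, 55, 151, 5] = 4d 37 97 05 is 4 bytes ≤ B = 6; zero-pad to 6 bytes: K' = 4d 37 97 05 00 00.
K' ⊕ ipad = 7b 01 a1 33 36 36; K' ⊕ opad = 11 6b cb 59 5c 5c.
Inner hash: even-index sum = 711 mod 256 = 199; odd-index sum = 453 mod 256 = 197 → c7 c5.
Outer hash (recomputed tag): even-index sum = 511 mod 256 = 255; odd-index sum = 485 mod 256 = 229 → ff e5.
Recomputed tag = ffe5; claimed = bfe5 → mismatch.

invalid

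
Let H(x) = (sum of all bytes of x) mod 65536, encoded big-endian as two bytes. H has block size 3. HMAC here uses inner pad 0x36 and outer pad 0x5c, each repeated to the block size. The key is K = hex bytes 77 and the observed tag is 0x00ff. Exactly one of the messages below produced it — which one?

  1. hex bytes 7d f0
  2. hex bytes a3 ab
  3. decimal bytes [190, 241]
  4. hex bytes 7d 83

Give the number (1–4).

1

Key hex bytes 77 is 1 byte ≤ B = 3; zero-pad to 3 bytes: K' = 77 00 00.
K' ⊕ ipad = 41 36 36; K' ⊕ opad = 2b 5c 5c.
m1: inner = H(41 36 36 7d f0) = 02 1a; tag = H(2b 5c 5c 02 1a) = 00ff ← matches
m2: inner = H(41 36 36 a3 ab) = 01 fb; tag = H(2b 5c 5c 01 fb) = 01df
m3: inner = H(41 36 36 be f1) = 02 5c; tag = H(2b 5c 5c 02 5c) = 0141
m4: inner = H(41 36 36 7d 83) = 01 ad; tag = H(2b 5c 5c 01 ad) = 0191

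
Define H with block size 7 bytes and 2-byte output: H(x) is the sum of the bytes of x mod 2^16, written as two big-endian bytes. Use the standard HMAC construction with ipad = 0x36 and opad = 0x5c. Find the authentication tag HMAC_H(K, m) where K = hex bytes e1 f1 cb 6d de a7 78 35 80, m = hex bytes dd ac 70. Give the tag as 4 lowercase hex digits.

Key hex bytes e1 f1 cb 6d de a7 78 35 80 is 9 bytes > B = 7, so hash it first: H(key) = 05 bc, then zero-pad to 7 bytes: K' = 05 bc 00 00 00 00 00.
K' ⊕ ipad = 33 8a 36 36 36 36 36.  K' ⊕ opad = 59 e0 5c 5c 5c 5c 5c.
Inner input = (K'⊕ipad) ∥ m = 33 8a 36 36 36 36 36 ∥ dd ac 70.
Inner hash: sum = 51+138+54+54+54+54+54+221+172+112 = 964 → 03 c4.
Outer input = (K'⊕opad) ∥ inner = 59 e0 5c 5c 5c 5c 5c ∥ 03 c4.
Outer hash (tag): sum = 89+224+92+92+92+92+92+3+196 = 972 → 03 cc.

03cc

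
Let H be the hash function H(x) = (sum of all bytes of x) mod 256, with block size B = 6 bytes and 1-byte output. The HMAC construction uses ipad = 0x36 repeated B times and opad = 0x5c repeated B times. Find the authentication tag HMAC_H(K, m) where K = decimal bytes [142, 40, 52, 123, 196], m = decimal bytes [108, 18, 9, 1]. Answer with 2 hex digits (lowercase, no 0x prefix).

9e

Key decimal bytes [142, 40, 52, 123, 196] = 8e 28 34 7b c4 is 5 bytes ≤ B = 6; zero-pad to 6 bytes: K' = 8e 28 34 7b c4 00.
K' ⊕ ipad = b8 1e 02 4d f2 36.  K' ⊕ opad = d2 74 68 27 98 5c.
Inner input = (K'⊕ipad) ∥ m = b8 1e 02 4d f2 36 ∥ 6c 12 09 01.
Inner hash: sum = 184+30+2+77+242+54+108+18+9+1 = 725; mod 256 = 213 → d5.
Outer input = (K'⊕opad) ∥ inner = d2 74 68 27 98 5c ∥ d5.
Outer hash (tag): sum = 210+116+104+39+152+92+213 = 926; mod 256 = 158 → 9e.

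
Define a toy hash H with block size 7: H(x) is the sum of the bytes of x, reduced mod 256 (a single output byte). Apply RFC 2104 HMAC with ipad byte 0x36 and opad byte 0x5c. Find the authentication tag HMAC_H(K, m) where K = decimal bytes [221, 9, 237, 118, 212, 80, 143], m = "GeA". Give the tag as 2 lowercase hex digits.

4b

Key decimal bytes [221, 9, 237, 118, 212, 80, 143] = dd 09 ed 76 d4 50 8f is exactly B = 7 bytes: K' = dd 09 ed 76 d4 50 8f.
K' ⊕ ipad = eb 3f db 40 e2 66 b9.  K' ⊕ opad = 81 55 b1 2a 88 0c d3.
Inner input = (K'⊕ipad) ∥ m = eb 3f db 40 e2 66 b9 ∥ 47 65 41.
Inner hash: sum = 235+63+219+64+226+102+185+71+101+65 = 1331; mod 256 = 51 → 33.
Outer input = (K'⊕opad) ∥ inner = 81 55 b1 2a 88 0c d3 ∥ 33.
Outer hash (tag): sum = 129+85+177+42+136+12+211+51 = 843; mod 256 = 75 → 4b.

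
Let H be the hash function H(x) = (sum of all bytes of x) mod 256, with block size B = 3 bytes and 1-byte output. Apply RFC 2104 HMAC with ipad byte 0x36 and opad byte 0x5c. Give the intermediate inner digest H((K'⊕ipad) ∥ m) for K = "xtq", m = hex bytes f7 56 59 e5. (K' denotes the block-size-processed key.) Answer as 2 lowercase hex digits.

Key "xtq" = 78 74 71 is exactly B = 3 bytes: K' = 78 74 71.
K' ⊕ ipad = 4e 42 47.
Inner input = 4e 42 47 ∥ f7 56 59 e5.
Inner hash: sum = 78+66+71+247+86+89+229 = 866; mod 256 = 98 → 62.

62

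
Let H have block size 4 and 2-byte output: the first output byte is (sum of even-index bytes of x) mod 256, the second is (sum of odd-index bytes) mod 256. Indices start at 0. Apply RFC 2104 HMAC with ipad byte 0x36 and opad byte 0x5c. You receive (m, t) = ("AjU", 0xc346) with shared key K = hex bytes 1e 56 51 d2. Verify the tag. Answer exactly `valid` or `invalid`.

Key hex bytes 1e 56 51 d2 is exactly B = 4 bytes: K' = 1e 56 51 d2.
K' ⊕ ipad = 28 60 67 e4; K' ⊕ opad = 42 0a 0d 8e.
Inner hash: even-index sum = 293 mod 256 = 37; odd-index sum = 430 mod 256 = 174 → 25 ae.
Outer hash (recomputed tag): even-index sum = 116 mod 256 = 116; odd-index sum = 326 mod 256 = 70 → 74 46.
Recomputed tag = 7446; claimed = c346 → mismatch.

invalid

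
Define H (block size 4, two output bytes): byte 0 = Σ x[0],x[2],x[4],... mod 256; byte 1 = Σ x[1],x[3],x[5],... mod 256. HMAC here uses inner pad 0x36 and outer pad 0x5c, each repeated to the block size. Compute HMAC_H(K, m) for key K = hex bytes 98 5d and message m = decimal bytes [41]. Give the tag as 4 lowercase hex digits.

Key hex bytes 98 5d is 2 bytes ≤ B = 4; zero-pad to 4 bytes: K' = 98 5d 00 00.
K' ⊕ ipad = ae 6b 36 36.  K' ⊕ opad = c4 01 5c 5c.
Inner input = (K'⊕ipad) ∥ m = ae 6b 36 36 ∥ 29.
Inner hash: even-index sum = 269 mod 256 = 13; odd-index sum = 161 mod 256 = 161 → 0d a1.
Outer input = (K'⊕opad) ∥ inner = c4 01 5c 5c ∥ 0d a1.
Outer hash (tag): even-index sum = 301 mod 256 = 45; odd-index sum = 254 mod 256 = 254 → 2d fe.

2dfe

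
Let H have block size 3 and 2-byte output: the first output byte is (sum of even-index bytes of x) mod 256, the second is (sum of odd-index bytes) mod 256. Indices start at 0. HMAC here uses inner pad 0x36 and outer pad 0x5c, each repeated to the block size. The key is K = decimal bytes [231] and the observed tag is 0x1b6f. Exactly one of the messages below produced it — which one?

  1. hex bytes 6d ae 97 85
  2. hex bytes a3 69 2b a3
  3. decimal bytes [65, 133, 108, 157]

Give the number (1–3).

Key decimal bytes [231] = e7 is 1 byte ≤ B = 3; zero-pad to 3 bytes: K' = e7 00 00.
K' ⊕ ipad = d1 36 36; K' ⊕ opad = bb 5c 5c.
m1: inner = H(d1 36 36 6d ae 97 85) = 3a 3a; tag = H(bb 5c 5c 3a 3a) = 5196
m2: inner = H(d1 36 36 a3 69 2b a3) = 13 04; tag = H(bb 5c 5c 13 04) = 1b6f ← matches
m3: inner = H(d1 36 36 41 85 6c 9d) = 29 e3; tag = H(bb 5c 5c 29 e3) = fa85

2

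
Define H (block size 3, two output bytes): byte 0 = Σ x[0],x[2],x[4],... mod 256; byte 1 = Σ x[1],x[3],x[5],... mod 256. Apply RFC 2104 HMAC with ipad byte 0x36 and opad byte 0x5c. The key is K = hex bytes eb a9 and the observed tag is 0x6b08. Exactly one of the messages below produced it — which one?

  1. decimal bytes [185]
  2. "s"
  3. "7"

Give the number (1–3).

Key hex bytes eb a9 is 2 bytes ≤ B = 3; zero-pad to 3 bytes: K' = eb a9 00.
K' ⊕ ipad = dd 9f 36; K' ⊕ opad = b7 f5 5c.
m1: inner = H(dd 9f 36 b9) = 13 58; tag = H(b7 f5 5c 13 58) = 6b08 ← matches
m2: inner = H(dd 9f 36 73) = 13 12; tag = H(b7 f5 5c 13 12) = 2508
m3: inner = H(dd 9f 36 37) = 13 d6; tag = H(b7 f5 5c 13 d6) = e908

1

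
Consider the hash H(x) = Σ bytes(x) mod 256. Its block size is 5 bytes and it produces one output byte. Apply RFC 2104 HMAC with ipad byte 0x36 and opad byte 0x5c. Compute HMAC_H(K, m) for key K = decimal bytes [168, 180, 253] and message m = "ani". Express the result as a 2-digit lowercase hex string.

c4

Key decimal bytes [168, 180, 253] = a8 b4 fd is 3 bytes ≤ B = 5; zero-pad to 5 bytes: K' = a8 b4 fd 00 00.
K' ⊕ ipad = 9e 82 cb 36 36.  K' ⊕ opad = f4 e8 a1 5c 5c.
Inner input = (K'⊕ipad) ∥ m = 9e 82 cb 36 36 ∥ 61 6e 69.
Inner hash: sum = 158+130+203+54+54+97+110+105 = 911; mod 256 = 143 → 8f.
Outer input = (K'⊕opad) ∥ inner = f4 e8 a1 5c 5c ∥ 8f.
Outer hash (tag): sum = 244+232+161+92+92+143 = 964; mod 256 = 196 → c4.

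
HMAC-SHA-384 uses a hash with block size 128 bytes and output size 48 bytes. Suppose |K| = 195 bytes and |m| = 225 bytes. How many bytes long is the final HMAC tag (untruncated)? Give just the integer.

The tag is one SHA-384 digest: 48 bytes.

48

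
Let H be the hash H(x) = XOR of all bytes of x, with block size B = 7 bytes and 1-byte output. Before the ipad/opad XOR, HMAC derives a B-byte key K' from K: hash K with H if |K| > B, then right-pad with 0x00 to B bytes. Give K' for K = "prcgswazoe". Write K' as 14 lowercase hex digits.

13000000000000

|K| = 10 > B = 7, so first hash the key.
H(K): XOR 70⊕72⊕63⊕67⊕73⊕77⊕61⊕7a⊕6f⊕65 = 13.
Zero-pad H(K) = 13 to 7 bytes: K' = 13 00 00 00 00 00 00.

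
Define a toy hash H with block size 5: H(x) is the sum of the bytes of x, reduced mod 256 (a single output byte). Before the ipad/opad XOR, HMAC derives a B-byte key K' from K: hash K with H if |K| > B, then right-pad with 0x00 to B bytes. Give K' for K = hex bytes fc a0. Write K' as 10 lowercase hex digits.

Key hex bytes fc a0 is 2 bytes ≤ B = 5; zero-pad to 5 bytes: K' = fc a0 00 00 00.

fca0000000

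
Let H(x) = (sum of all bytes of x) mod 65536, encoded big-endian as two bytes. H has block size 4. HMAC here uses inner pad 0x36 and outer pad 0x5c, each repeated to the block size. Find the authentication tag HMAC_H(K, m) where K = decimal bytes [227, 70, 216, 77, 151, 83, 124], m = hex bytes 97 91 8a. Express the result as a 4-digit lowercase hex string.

02d6

Key decimal bytes [227, 70, 216, 77, 151, 83, 124] = e3 46 d8 4d 97 53 7c is 7 bytes > B = 4, so hash it first: H(key) = 03 b4, then zero-pad to 4 bytes: K' = 03 b4 00 00.
K' ⊕ ipad = 35 82 36 36.  K' ⊕ opad = 5f e8 5c 5c.
Inner input = (K'⊕ipad) ∥ m = 35 82 36 36 ∥ 97 91 8a.
Inner hash: sum = 53+130+54+54+151+145+138 = 725 → 02 d5.
Outer input = (K'⊕opad) ∥ inner = 5f e8 5c 5c ∥ 02 d5.
Outer hash (tag): sum = 95+232+92+92+2+213 = 726 → 02 d6.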